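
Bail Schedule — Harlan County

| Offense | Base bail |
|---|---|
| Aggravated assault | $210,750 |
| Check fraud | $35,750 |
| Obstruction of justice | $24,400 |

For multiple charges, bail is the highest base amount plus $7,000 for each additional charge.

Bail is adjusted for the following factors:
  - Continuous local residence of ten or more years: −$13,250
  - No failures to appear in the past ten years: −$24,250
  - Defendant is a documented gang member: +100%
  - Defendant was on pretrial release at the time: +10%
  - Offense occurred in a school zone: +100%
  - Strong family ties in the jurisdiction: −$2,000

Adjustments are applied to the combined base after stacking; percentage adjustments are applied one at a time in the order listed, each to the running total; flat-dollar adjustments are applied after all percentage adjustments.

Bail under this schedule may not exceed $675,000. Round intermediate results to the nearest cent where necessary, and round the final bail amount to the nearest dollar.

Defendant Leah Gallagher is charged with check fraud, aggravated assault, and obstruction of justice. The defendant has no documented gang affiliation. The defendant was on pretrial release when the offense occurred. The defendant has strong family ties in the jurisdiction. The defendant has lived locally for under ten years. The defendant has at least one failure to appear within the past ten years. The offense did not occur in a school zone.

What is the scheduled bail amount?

$245,225

Base amounts from the schedule: check fraud $35,750; aggravated assault $210,750; obstruction of justice $24,400.
Stacking rule: highest base plus $7,000 per additional charge. Highest is aggravated assault at $210,750; 2 additional charges → +$14,000. Combined base = $224,750.
Defendant was on pretrial release at the time (+10%): $224,750 × 1.1 = $247,225.
Strong family ties in the jurisdiction (−$2,000 flat): $247,225 − $2,000 = $245,225.
$245,225 is within the $675,000 maximum.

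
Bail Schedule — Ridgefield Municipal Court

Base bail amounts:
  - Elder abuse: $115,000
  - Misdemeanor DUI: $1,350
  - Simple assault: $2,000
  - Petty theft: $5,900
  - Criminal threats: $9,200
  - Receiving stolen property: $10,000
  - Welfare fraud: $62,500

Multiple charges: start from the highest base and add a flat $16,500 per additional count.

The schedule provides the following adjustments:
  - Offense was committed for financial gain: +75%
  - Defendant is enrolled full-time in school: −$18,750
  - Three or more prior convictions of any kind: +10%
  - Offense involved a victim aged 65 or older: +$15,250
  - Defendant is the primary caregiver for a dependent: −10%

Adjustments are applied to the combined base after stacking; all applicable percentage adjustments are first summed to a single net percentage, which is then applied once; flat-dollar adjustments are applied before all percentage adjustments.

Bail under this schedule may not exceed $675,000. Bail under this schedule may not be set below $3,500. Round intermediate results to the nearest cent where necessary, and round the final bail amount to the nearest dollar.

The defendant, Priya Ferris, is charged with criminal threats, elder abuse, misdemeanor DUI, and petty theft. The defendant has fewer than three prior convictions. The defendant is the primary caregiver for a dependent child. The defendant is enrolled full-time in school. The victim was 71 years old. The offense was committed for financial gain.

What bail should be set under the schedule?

Base amounts from the schedule: criminal threats $9,200; elder abuse $115,000; misdemeanor DUI $1,350; petty theft $5,900.
Stacking rule: highest base plus $16,500 per additional charge. Highest is elder abuse at $115,000; 3 additional charges → +$49,500. Combined base = $164,500.
Defendant is enrolled full-time in school (−$18,750 flat): $164,500 − $18,750 = $145,750.
Offense involved a victim aged 65 or older (+$15,250 flat): $145,750 + $15,250 = $161,000.
Net percentage adjustment: +75% −10% = +65%. $161,000 × 1.65 = $265,650.
$265,650 is within the $675,000 maximum.
$265,650 is at or above the $3,500 minimum.

$265,650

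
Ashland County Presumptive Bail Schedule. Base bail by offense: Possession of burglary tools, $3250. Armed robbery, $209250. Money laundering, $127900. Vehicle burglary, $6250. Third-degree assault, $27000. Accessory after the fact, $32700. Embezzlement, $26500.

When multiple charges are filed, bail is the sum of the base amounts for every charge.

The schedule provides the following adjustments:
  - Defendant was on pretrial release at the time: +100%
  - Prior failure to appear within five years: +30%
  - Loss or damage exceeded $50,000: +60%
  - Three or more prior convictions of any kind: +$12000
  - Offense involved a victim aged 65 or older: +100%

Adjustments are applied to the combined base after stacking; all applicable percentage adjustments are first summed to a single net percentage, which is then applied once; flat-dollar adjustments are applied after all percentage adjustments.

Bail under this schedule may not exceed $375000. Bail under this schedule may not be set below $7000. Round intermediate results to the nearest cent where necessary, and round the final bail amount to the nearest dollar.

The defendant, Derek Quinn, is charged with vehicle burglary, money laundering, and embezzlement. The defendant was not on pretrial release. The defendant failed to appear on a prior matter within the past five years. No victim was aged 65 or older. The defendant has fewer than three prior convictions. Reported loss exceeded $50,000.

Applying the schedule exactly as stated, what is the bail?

$305235

Base amounts from the schedule: vehicle burglary $6250; money laundering $127900; embezzlement $26500.
Stacking rule: sum of all bases. $6250 + $127900 + $26500 = $160650.
Net percentage adjustment: +30% +60% = +90%. $160650 × 1.9 = $305235.
$305235 is within the $375000 maximum.
$305235 is at or above the $7000 minimum.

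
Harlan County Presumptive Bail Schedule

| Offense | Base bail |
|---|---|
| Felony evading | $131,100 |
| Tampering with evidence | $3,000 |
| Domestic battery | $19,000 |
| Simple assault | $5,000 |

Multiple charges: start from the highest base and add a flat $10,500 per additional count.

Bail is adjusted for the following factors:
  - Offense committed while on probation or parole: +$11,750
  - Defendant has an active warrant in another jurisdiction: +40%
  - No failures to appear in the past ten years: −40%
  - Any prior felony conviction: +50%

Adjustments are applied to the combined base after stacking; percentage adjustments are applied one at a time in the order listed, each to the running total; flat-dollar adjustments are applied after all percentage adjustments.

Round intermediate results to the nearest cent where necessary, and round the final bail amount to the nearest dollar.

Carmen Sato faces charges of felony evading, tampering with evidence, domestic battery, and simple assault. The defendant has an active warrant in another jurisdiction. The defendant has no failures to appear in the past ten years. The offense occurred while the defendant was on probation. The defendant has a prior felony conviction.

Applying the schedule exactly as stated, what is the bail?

Base amounts from the schedule: felony evading $131,100; tampering with evidence $3,000; domestic battery $19,000; simple assault $5,000.
Stacking rule: highest base plus $10,500 per additional charge. Highest is felony evading at $131,100; 3 additional charges → +$31,500. Combined base = $162,600.
Defendant has an active warrant in another jurisdiction (+40%): $162,600 × 1.4 = $227,640.
No failures to appear in the past ten years (−40%): $227,640 × 0.6 = $136,584.
Any prior felony conviction (+50%): $136,584 × 1.5 = $204,876.
Offense committed while on probation or parole (+$11,750 flat): $204,876 + $11,750 = $216,626.

$216,626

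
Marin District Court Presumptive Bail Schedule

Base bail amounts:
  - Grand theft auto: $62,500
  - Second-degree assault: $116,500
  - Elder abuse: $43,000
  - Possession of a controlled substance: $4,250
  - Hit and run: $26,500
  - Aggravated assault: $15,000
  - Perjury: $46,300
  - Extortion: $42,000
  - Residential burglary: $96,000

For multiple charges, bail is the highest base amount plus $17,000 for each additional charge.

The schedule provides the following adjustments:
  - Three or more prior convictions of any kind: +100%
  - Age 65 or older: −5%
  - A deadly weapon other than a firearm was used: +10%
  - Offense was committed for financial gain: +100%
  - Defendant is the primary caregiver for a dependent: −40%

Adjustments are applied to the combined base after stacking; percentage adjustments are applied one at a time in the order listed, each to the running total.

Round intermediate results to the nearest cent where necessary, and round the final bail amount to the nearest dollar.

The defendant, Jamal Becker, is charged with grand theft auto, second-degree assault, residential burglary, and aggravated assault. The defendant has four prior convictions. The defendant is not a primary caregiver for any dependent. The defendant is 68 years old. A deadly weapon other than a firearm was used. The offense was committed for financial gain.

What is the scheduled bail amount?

$700,150

Base amounts from the schedule: grand theft auto $62,500; second-degree assault $116,500; residential burglary $96,000; aggravated assault $15,000.
Stacking rule: highest base plus $17,000 per additional charge. Highest is second-degree assault at $116,500; 3 additional charges → +$51,000. Combined base = $167,500.
Three or more prior convictions of any kind (+100%): $167,500 × 2 = $335,000.
Age 65 or older (−5%): $335,000 × 0.95 = $318,250.
A deadly weapon other than a firearm was used (+10%): $318,250 × 1.1 = $350,075.
Offense was committed for financial gain (+100%): $350,075 × 2 = $700,150.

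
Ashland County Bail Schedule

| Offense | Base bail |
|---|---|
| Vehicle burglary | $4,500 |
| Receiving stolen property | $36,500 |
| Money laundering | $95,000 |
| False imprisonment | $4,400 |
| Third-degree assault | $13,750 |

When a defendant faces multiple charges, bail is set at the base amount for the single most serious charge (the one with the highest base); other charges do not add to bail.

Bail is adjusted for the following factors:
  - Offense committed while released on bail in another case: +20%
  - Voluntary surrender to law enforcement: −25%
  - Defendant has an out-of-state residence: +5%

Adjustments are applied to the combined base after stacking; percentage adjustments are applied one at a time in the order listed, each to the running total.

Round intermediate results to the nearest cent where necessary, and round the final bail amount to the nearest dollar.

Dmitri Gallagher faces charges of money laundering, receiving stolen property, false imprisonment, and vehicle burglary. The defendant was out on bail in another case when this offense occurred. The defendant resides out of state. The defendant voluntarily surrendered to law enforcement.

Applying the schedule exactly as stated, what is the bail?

$89,775

Base amounts from the schedule: money laundering $95,000; receiving stolen property $36,500; false imprisonment $4,400; vehicle burglary $4,500.
Stacking rule: use the highest base only. Highest is money laundering at $95,000. Combined base = $95,000.
Offense committed while released on bail in another case (+20%): $95,000 × 1.2 = $114,000.
Voluntary surrender to law enforcement (−25%): $114,000 × 0.75 = $85,500.
Defendant has an out-of-state residence (+5%): $85,500 × 1.05 = $89,775.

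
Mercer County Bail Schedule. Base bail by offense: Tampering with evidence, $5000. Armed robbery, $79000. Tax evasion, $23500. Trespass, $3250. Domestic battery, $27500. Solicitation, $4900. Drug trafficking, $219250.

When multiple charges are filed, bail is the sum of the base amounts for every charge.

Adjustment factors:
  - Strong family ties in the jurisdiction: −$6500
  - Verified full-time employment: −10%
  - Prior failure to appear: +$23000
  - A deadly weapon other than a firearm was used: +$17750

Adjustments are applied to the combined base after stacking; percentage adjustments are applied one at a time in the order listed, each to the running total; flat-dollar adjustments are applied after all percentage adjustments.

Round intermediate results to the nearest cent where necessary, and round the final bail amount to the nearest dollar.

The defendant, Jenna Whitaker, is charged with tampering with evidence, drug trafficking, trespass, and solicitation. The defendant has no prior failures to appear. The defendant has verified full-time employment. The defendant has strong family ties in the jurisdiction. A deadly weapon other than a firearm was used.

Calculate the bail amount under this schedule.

$220410

Base amounts from the schedule: tampering with evidence $5000; drug trafficking $219250; trespass $3250; solicitation $4900.
Stacking rule: sum of all bases. $5000 + $219250 + $3250 + $4900 = $232400.
Verified full-time employment (−10%): $232400 × 0.9 = $209160.
Strong family ties in the jurisdiction (−$6500 flat): $209160 − $6500 = $202660.
A deadly weapon other than a firearm was used (+$17750 flat): $202660 + $17750 = $220410.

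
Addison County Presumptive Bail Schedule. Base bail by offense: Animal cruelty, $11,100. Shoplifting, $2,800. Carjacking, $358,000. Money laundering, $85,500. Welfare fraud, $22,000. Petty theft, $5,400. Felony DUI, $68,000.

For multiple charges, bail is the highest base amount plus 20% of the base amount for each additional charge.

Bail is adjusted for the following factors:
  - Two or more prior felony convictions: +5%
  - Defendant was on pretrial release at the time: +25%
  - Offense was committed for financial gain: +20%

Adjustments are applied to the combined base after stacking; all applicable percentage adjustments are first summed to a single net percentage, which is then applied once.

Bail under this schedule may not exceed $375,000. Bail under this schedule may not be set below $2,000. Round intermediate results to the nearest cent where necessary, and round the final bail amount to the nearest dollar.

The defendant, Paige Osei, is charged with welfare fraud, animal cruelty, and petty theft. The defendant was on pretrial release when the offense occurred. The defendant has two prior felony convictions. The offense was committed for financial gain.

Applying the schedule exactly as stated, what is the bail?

$37,950

Base amounts from the schedule: welfare fraud $22,000; animal cruelty $11,100; petty theft $5,400.
Stacking rule: highest base plus 20% of each additional charge. Highest is welfare fraud at $22,000. Additional: $11,100 × 20% = $2,220; $5,400 × 20% = $1,080. Combined base = $22,000 + $3,300 = $25,300.
Net percentage adjustment: +5% +25% +20% = +50%. $25,300 × 1.5 = $37,950.
$37,950 is within the $375,000 maximum.
$37,950 is at or above the $2,000 minimum.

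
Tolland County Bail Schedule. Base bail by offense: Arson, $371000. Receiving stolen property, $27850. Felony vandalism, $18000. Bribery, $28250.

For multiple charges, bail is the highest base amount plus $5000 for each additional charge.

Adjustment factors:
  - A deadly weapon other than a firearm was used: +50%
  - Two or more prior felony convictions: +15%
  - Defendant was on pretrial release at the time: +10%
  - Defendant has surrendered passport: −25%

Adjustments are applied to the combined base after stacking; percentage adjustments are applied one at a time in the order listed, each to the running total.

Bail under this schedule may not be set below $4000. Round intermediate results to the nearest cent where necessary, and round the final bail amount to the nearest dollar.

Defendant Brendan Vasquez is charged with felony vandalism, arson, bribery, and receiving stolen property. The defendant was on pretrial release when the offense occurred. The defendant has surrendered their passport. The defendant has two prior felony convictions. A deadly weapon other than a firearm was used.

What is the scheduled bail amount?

$549326

Base amounts from the schedule: felony vandalism $18000; arson $371000; bribery $28250; receiving stolen property $27850.
Stacking rule: highest base plus $5000 per additional charge. Highest is arson at $371000; 3 additional charges → +$15000. Combined base = $386000.
A deadly weapon other than a firearm was used (+50%): $386000 × 1.5 = $579000.
Two or more prior felony convictions (+15%): $579000 × 1.15 = $665850.
Defendant was on pretrial release at the time (+10%): $665850 × 1.1 = $732435.
Defendant has surrendered passport (−25%): $732435 × 0.75 = $549326.25.
$549326.25 is at or above the $4000 minimum.
Rounded to the nearest dollar: $549326.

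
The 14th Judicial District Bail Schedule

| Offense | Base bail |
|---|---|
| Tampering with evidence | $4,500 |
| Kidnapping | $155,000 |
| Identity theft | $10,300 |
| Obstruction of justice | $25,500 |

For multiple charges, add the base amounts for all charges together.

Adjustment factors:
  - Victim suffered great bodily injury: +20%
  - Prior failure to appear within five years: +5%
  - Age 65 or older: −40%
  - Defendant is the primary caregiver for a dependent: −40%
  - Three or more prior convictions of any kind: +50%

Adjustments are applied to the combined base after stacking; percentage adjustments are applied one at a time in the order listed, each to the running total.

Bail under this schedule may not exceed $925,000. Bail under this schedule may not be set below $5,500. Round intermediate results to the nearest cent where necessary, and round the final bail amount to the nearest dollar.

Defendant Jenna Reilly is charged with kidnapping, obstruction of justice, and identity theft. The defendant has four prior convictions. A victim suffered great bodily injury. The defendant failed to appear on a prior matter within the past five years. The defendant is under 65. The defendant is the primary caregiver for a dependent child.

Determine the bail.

Base amounts from the schedule: kidnapping $155,000; obstruction of justice $25,500; identity theft $10,300.
Stacking rule: sum of all bases. $155,000 + $25,500 + $10,300 = $190,800.
Victim suffered great bodily injury (+20%): $190,800 × 1.2 = $228,960.
Prior failure to appear within five years (+5%): $228,960 × 1.05 = $240,408.
Defendant is the primary caregiver for a dependent (−40%): $240,408 × 0.6 = $144,244.80.
Three or more prior convictions of any kind (+50%): $144,244.80 × 1.5 = $216,367.20.
$216,367.20 is within the $925,000 maximum.
$216,367.20 is at or above the $5,500 minimum.
Rounded to the nearest dollar: $216,367.

$216,367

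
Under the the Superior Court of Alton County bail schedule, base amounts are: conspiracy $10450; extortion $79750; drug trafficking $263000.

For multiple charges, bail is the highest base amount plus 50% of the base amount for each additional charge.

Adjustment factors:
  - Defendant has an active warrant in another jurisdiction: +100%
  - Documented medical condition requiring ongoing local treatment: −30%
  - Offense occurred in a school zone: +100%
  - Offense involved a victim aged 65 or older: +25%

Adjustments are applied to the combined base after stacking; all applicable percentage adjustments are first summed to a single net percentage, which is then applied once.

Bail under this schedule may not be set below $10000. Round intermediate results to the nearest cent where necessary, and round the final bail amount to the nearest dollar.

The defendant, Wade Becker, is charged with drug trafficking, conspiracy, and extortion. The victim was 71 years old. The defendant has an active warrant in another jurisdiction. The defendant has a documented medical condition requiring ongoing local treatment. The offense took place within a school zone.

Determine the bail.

$908895

Base amounts from the schedule: drug trafficking $263000; conspiracy $10450; extortion $79750.
Stacking rule: highest base plus 50% of each additional charge. Highest is drug trafficking at $263000. Additional: $10450 × 50% = $5225; $79750 × 50% = $39875. Combined base = $263000 + $45100 = $308100.
Net percentage adjustment: +100% −30% +100% +25% = +195%. $308100 × 2.95 = $908895.
$908895 is at or above the $10000 minimum.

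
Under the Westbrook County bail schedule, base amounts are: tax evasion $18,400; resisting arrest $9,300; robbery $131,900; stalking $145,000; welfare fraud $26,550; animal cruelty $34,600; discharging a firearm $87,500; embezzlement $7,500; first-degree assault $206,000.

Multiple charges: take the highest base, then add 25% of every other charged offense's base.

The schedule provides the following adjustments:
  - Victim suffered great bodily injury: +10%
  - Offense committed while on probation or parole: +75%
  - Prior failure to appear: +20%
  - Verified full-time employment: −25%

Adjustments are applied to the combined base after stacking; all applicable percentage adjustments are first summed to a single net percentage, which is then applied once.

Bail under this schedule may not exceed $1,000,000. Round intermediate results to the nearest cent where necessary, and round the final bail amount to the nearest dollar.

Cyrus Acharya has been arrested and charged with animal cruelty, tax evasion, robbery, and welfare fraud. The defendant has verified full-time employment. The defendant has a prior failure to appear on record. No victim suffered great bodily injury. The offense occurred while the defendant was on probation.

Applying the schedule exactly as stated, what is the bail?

Base amounts from the schedule: animal cruelty $34,600; tax evasion $18,400; robbery $131,900; welfare fraud $26,550.
Stacking rule: highest base plus 25% of each additional charge. Highest is robbery at $131,900. Additional: $34,600 × 25% = $8,650; $18,400 × 25% = $4,600; $26,550 × 25% = $6,637.50. Combined base = $131,900 + $19,887.50 = $151,787.50.
Net percentage adjustment: +75% +20% −25% = +70%. $151,787.50 × 1.7 = $258,038.75.
$258,038.75 is within the $1,000,000 maximum.
Rounded to the nearest dollar: $258,039.

$258,039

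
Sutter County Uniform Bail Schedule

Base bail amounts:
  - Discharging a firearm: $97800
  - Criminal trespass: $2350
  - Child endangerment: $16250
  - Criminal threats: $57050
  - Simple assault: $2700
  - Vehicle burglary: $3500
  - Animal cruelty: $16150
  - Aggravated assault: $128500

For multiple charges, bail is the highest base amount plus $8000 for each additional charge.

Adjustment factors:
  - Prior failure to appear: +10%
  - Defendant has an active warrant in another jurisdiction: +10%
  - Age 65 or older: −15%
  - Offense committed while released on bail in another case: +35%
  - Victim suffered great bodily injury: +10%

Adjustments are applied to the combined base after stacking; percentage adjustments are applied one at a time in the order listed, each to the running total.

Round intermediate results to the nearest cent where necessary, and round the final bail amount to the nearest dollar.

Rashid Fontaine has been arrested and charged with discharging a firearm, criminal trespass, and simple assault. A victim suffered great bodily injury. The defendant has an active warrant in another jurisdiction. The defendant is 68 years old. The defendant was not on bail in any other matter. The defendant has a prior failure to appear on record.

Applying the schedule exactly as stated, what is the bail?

$128748

Base amounts from the schedule: discharging a firearm $97800; criminal trespass $2350; simple assault $2700.
Stacking rule: highest base plus $8000 per additional charge. Highest is discharging a firearm at $97800; 2 additional charges → +$16000. Combined base = $113800.
Prior failure to appear (+10%): $113800 × 1.1 = $125180.
Defendant has an active warrant in another jurisdiction (+10%): $125180 × 1.1 = $137698.
Age 65 or older (−15%): $137698 × 0.85 = $117043.30.
Victim suffered great bodily injury (+10%): $117043.30 × 1.1 = $128747.63.
Rounded to the nearest dollar: $128748.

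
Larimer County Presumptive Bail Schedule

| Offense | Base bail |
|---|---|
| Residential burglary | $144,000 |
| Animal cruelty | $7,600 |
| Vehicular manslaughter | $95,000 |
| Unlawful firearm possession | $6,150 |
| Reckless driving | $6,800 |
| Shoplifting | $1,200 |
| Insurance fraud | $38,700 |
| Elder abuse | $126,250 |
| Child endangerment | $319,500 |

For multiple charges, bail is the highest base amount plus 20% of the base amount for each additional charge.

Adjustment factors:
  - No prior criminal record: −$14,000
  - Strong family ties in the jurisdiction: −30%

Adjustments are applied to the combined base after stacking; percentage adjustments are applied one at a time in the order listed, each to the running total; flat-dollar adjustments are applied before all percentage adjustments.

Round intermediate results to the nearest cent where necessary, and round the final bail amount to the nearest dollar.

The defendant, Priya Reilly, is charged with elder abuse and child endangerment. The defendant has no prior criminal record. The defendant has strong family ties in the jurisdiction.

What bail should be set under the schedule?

Base amounts from the schedule: elder abuse $126,250; child endangerment $319,500.
Stacking rule: highest base plus 20% of each additional charge. Highest is child endangerment at $319,500. Additional: $126,250 × 20% = $25,250. Combined base = $319,500 + $25,250 = $344,750.
No prior criminal record (−$14,000 flat): $344,750 − $14,000 = $330,750.
Strong family ties in the jurisdiction (−30%): $330,750 × 0.7 = $231,525.

$231,525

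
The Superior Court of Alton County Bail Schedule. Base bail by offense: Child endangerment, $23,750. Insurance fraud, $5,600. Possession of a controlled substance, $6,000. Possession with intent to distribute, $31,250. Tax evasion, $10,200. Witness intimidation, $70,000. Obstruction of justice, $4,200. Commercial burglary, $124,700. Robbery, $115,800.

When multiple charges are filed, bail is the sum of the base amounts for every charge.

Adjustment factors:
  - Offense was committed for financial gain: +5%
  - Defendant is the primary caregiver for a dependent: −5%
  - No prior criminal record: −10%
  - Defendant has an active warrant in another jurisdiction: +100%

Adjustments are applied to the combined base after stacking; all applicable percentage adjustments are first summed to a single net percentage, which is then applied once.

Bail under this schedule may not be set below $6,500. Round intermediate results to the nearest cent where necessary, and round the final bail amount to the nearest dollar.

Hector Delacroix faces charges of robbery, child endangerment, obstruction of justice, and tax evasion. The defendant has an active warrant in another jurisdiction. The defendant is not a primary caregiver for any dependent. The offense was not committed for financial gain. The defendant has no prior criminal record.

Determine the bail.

Base amounts from the schedule: robbery $115,800; child endangerment $23,750; obstruction of justice $4,200; tax evasion $10,200.
Stacking rule: sum of all bases. $115,800 + $23,750 + $4,200 + $10,200 = $153,950.
Net percentage adjustment: −10% +100% = +90%. $153,950 × 1.9 = $292,505.
$292,505 is at or above the $6,500 minimum.

$292,505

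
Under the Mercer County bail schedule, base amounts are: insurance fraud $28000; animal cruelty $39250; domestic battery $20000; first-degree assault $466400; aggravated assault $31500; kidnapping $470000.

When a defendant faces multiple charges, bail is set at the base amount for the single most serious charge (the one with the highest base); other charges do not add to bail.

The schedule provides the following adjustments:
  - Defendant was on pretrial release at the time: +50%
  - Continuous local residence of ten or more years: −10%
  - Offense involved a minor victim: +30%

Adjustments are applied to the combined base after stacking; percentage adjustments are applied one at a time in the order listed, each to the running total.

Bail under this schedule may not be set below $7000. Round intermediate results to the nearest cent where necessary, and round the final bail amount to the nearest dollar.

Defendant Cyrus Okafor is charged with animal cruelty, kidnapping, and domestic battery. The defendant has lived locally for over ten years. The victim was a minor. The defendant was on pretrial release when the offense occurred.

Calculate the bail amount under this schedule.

Base amounts from the schedule: animal cruelty $39250; kidnapping $470000; domestic battery $20000.
Stacking rule: use the highest base only. Highest is kidnapping at $470000. Combined base = $470000.
Defendant was on pretrial release at the time (+50%): $470000 × 1.5 = $705000.
Continuous local residence of ten or more years (−10%): $705000 × 0.9 = $634500.
Offense involved a minor victim (+30%): $634500 × 1.3 = $824850.
$824850 is at or above the $7000 minimum.

$824850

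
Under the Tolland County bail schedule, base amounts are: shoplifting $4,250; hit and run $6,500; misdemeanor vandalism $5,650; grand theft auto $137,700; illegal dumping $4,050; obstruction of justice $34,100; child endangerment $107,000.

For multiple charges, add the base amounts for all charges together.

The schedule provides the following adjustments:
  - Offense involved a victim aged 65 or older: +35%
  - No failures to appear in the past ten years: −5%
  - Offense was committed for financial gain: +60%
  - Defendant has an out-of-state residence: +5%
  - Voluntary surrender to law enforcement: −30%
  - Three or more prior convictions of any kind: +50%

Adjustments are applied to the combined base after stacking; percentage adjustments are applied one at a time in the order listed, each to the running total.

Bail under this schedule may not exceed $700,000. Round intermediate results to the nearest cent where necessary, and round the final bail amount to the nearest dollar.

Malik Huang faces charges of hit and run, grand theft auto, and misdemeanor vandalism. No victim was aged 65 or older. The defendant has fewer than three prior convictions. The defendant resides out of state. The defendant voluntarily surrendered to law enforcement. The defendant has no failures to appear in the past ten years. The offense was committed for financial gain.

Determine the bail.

$167,412

Base amounts from the schedule: hit and run $6,500; grand theft auto $137,700; misdemeanor vandalism $5,650.
Stacking rule: sum of all bases. $6,500 + $137,700 + $5,650 = $149,850.
No failures to appear in the past ten years (−5%): $149,850 × 0.95 = $142,357.50.
Offense was committed for financial gain (+60%): $142,357.50 × 1.6 = $227,772.
Defendant has an out-of-state residence (+5%): $227,772 × 1.05 = $239,160.60.
Voluntary surrender to law enforcement (−30%): $239,160.60 × 0.7 = $167,412.42.
$167,412.42 is within the $700,000 maximum.
Rounded to the nearest dollar: $167,412.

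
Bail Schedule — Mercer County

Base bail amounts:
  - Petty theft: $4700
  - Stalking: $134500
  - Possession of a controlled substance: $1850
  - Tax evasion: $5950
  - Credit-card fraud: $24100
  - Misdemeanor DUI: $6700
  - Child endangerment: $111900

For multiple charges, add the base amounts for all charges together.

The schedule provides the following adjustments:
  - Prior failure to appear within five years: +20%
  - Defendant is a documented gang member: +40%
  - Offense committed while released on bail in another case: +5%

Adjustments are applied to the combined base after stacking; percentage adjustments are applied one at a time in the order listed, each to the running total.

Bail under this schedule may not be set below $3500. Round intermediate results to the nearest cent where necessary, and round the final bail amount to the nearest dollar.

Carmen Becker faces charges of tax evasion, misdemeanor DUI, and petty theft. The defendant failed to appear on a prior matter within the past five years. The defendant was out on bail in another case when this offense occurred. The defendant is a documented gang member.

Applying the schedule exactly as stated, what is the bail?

$30605

Base amounts from the schedule: tax evasion $5950; misdemeanor DUI $6700; petty theft $4700.
Stacking rule: sum of all bases. $5950 + $6700 + $4700 = $17350.
Prior failure to appear within five years (+20%): $17350 × 1.2 = $20820.
Defendant is a documented gang member (+40%): $20820 × 1.4 = $29148.
Offense committed while released on bail in another case (+5%): $29148 × 1.05 = $30605.40.
$30605.40 is at or above the $3500 minimum.
Rounded to the nearest dollar: $30605.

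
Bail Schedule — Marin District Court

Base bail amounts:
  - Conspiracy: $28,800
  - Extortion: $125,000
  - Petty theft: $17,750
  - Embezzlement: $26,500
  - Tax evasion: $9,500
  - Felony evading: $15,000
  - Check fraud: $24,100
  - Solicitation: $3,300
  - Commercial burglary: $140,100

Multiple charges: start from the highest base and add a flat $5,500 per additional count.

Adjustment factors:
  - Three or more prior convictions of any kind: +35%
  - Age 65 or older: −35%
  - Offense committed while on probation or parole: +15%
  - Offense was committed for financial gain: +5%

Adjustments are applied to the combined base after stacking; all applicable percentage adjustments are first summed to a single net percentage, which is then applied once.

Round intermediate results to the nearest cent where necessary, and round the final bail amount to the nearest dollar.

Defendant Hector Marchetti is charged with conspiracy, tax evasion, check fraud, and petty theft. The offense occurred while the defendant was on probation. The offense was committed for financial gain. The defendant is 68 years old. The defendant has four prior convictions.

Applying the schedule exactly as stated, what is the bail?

Base amounts from the schedule: conspiracy $28,800; tax evasion $9,500; check fraud $24,100; petty theft $17,750.
Stacking rule: highest base plus $5,500 per additional charge. Highest is conspiracy at $28,800; 3 additional charges → +$16,500. Combined base = $45,300.
Net percentage adjustment: +35% −35% +15% +5% = +20%. $45,300 × 1.2 = $54,360.

$54,360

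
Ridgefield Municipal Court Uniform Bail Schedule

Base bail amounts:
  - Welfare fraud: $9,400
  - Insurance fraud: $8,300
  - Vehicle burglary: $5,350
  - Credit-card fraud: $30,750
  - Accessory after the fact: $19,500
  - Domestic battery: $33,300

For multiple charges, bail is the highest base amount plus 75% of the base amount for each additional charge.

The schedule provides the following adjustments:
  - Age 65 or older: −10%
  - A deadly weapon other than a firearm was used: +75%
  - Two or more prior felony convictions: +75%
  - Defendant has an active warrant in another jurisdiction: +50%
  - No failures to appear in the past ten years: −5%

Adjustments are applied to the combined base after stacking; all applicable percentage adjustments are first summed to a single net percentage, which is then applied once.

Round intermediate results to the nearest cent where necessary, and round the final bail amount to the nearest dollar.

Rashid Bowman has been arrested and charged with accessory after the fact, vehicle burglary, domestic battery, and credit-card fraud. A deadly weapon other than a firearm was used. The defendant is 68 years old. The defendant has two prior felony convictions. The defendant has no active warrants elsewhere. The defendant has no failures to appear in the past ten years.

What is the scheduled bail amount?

Base amounts from the schedule: accessory after the fact $19,500; vehicle burglary $5,350; domestic battery $33,300; credit-card fraud $30,750.
Stacking rule: highest base plus 75% of each additional charge. Highest is domestic battery at $33,300. Additional: $19,500 × 75% = $14,625; $5,350 × 75% = $4,012.50; $30,750 × 75% = $23,062.50. Combined base = $33,300 + $41,700 = $75,000.
Net percentage adjustment: −10% +75% +75% −5% = +135%. $75,000 × 2.35 = $176,250.

$176,250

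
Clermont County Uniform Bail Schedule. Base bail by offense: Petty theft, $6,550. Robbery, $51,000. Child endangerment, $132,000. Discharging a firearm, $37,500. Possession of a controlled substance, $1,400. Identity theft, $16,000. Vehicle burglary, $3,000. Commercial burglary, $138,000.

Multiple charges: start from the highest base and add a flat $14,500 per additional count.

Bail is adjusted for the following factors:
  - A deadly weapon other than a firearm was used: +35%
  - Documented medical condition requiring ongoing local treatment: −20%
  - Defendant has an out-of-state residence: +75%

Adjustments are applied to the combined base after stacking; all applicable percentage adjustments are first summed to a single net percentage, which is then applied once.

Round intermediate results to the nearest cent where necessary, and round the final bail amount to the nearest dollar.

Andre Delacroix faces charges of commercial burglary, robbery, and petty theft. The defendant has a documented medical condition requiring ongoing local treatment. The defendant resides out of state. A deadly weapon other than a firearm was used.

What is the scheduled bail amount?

Base amounts from the schedule: commercial burglary $138,000; robbery $51,000; petty theft $6,550.
Stacking rule: highest base plus $14,500 per additional charge. Highest is commercial burglary at $138,000; 2 additional charges → +$29,000. Combined base = $167,000.
Net percentage adjustment: +35% −20% +75% = +90%. $167,000 × 1.9 = $317,300.

$317,300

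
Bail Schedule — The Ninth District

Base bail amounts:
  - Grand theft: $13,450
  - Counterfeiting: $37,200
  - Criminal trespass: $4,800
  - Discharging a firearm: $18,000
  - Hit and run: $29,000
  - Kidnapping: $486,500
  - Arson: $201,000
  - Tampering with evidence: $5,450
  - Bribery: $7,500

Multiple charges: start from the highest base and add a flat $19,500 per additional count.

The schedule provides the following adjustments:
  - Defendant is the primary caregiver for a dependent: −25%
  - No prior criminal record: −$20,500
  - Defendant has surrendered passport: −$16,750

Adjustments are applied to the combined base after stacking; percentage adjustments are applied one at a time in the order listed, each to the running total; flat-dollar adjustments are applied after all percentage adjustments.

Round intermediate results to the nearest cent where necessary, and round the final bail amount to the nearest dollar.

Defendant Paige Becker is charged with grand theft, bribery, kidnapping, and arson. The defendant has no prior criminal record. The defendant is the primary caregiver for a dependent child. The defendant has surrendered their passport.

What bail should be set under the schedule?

$371,500

Base amounts from the schedule: grand theft $13,450; bribery $7,500; kidnapping $486,500; arson $201,000.
Stacking rule: highest base plus $19,500 per additional charge. Highest is kidnapping at $486,500; 3 additional charges → +$58,500. Combined base = $545,000.
Defendant is the primary caregiver for a dependent (−25%): $545,000 × 0.75 = $408,750.
No prior criminal record (−$20,500 flat): $408,750 − $20,500 = $388,250.
Defendant has surrendered passport (−$16,750 flat): $388,250 − $16,750 = $371,500.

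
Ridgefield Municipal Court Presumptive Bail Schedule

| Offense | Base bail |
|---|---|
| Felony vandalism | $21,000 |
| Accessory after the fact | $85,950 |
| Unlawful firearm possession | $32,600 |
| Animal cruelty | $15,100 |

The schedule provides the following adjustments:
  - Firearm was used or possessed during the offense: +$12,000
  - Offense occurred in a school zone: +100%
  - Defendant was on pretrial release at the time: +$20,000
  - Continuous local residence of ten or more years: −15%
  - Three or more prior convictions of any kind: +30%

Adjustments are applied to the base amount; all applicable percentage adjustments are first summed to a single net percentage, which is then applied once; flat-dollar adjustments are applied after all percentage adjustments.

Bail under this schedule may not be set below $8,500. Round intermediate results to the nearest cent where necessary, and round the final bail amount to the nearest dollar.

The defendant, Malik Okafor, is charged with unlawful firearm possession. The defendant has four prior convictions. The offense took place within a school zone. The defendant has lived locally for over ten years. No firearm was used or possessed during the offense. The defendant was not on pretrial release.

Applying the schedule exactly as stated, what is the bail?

$70,090

Base amounts from the schedule: unlawful firearm possession $32,600.
Single charge. Combined base = $32,600.
Net percentage adjustment: +100% −15% +30% = +115%. $32,600 × 2.15 = $70,090.
$70,090 is at or above the $8,500 minimum.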